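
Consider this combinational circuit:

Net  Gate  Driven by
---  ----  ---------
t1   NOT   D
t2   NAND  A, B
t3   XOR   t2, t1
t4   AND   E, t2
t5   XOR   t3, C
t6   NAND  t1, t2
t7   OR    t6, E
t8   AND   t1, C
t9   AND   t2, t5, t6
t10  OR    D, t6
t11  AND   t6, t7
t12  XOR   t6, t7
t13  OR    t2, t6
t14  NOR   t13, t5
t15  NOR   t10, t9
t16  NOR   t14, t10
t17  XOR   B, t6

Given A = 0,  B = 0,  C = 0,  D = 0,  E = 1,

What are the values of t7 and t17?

t7 = 1  t17 = 0

t1 = NOT D = NOT 0 = 1
t2 = A NAND B = 0 NAND 0 = 1
t6 = t1 NAND t2 = 1 NAND 1 = 0
t7 = t6 OR E = 0 OR 1 = 1
t17 = B XOR t6 = 0 XOR 0 = 0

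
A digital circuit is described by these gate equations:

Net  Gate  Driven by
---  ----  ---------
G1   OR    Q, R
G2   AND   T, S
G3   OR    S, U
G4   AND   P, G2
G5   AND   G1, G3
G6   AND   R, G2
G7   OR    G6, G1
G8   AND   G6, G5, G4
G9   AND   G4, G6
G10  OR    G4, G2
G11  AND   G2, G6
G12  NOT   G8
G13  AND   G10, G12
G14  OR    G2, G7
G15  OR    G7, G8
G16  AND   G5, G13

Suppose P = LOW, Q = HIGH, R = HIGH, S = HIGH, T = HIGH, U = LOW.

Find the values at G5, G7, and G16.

G5 = HIGH, G7 = HIGH, G16 = HIGH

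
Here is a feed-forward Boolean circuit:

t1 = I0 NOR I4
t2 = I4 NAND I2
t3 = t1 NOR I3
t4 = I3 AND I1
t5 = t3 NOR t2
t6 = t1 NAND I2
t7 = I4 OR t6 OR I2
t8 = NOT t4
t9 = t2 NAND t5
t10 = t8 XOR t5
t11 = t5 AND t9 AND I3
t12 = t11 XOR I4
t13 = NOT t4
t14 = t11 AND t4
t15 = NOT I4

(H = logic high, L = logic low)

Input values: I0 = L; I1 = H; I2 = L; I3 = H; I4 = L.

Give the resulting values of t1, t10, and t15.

t1 = I0 NOR I4 = L NOR L = H
t2 = I4 NAND I2 = L NAND L = H
t3 = t1 NOR I3 = H NOR H = L
t4 = I3 AND I1 = H AND H = H
t5 = t3 NOR t2 = L NOR H = L
t8 = NOT t4 = NOT H = L
t10 = t8 XOR t5 = L XOR L = L
t15 = NOT I4 = NOT L = H

t1 = H; t10 = L; t15 = H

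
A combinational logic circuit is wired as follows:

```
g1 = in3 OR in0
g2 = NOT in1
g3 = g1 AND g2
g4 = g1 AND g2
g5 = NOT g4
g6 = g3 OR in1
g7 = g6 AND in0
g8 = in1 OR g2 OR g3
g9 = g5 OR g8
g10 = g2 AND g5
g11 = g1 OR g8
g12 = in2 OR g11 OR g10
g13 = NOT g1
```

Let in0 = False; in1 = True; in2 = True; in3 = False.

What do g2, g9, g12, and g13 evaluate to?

g2 = False, g9 = True, g12 = True, g13 = True

g1 = in3 OR in0 = False OR False = False
g2 = NOT in1 = NOT True = False
g3 = g1 AND g2 = False AND False = False
g4 = g1 AND g2 = False AND False = False
g5 = NOT g4 = NOT False = True
g8 = in1 OR g2 OR g3 = True OR False OR False = True
g9 = g5 OR g8 = True OR True = True
g10 = g2 AND g5 = False AND True = False
g11 = g1 OR g8 = False OR True = True
g12 = in2 OR g11 OR g10 = True OR True OR False = True
g13 = NOT g1 = NOT False = True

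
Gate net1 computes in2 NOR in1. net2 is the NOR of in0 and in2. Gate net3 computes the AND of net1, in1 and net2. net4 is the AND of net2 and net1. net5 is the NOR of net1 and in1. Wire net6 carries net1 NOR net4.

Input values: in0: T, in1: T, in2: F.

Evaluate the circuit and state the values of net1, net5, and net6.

net1 = in2 NOR in1 = F NOR T = F
net2 = in0 NOR in2 = T NOR F = F
net4 = net2 AND net1 = F AND F = F
net5 = net1 NOR in1 = F NOR T = F
net6 = net1 NOR net4 = F NOR F = T

net1 = F; net5 = F; net6 = T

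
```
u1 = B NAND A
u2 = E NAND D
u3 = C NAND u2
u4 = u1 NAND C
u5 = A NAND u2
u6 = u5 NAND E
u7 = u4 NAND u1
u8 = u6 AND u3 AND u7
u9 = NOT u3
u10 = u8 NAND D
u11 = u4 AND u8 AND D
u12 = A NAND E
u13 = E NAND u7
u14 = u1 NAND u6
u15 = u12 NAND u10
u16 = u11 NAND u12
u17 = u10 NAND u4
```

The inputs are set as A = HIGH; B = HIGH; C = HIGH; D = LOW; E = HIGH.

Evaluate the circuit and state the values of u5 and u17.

u1 = B NAND A = HIGH NAND HIGH = LOW
u2 = E NAND D = HIGH NAND LOW = HIGH
u3 = C NAND u2 = HIGH NAND HIGH = LOW
u4 = u1 NAND C = LOW NAND HIGH = HIGH
u5 = A NAND u2 = HIGH NAND HIGH = LOW
u6 = u5 NAND E = LOW NAND HIGH = HIGH
u7 = u4 NAND u1 = HIGH NAND LOW = HIGH
u8 = u6 AND u3 AND u7 = HIGH AND LOW AND HIGH = LOW
u10 = u8 NAND D = LOW NAND LOW = HIGH
u17 = u10 NAND u4 = HIGH NAND HIGH = LOW

u5 = LOW  u17 = LOW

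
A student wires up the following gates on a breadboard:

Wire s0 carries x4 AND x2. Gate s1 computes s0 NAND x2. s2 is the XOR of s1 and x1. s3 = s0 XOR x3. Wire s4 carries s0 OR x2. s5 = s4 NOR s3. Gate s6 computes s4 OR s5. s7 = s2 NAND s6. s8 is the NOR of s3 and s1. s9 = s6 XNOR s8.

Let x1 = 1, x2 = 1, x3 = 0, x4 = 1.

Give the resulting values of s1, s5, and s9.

s1 = 0  s5 = 0  s9 = 0

s0 = x4 AND x2 = 1 AND 1 = 1
s1 = s0 NAND x2 = 1 NAND 1 = 0
s3 = s0 XOR x3 = 1 XOR 0 = 1
s4 = s0 OR x2 = 1 OR 1 = 1
s5 = s4 NOR s3 = 1 NOR 1 = 0
s6 = s4 OR s5 = 1 OR 0 = 1
s8 = s3 NOR s1 = 1 NOR 0 = 0
s9 = s6 XNOR s8 = 1 XNOR 0 = 0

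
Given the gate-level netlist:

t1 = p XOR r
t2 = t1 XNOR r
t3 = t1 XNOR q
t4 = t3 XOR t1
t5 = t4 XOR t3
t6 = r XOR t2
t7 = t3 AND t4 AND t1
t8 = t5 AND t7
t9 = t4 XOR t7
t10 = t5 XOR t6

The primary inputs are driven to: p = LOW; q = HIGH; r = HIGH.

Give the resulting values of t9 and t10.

t9 = LOW, t10 = HIGH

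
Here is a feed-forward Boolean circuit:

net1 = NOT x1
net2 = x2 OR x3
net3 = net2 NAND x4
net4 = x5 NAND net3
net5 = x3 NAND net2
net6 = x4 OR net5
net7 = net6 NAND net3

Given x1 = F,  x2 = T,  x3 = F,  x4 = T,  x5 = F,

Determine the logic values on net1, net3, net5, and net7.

net1 = T, net3 = F, net5 = T, net7 = T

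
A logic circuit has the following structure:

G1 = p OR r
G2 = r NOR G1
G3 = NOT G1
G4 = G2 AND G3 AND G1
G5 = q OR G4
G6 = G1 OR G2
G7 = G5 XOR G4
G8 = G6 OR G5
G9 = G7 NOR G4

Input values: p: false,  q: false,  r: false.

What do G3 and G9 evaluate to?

G1 = p OR r = false OR false = false
G2 = r NOR G1 = false NOR false = true
G3 = NOT G1 = NOT false = true
G4 = G2 AND G3 AND G1 = true AND true AND false = false
G5 = q OR G4 = false OR false = false
G7 = G5 XOR G4 = false XOR false = false
G9 = G7 NOR G4 = false NOR false = true

G3 = true, G9 = true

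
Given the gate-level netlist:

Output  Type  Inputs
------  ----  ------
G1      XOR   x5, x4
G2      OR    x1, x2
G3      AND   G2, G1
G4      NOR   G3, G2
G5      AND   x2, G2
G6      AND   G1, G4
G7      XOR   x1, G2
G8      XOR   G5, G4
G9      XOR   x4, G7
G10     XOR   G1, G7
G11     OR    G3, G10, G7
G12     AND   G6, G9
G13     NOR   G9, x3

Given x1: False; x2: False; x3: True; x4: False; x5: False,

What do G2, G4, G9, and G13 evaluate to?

G1 = x5 XOR x4 = False XOR False = False
G2 = x1 OR x2 = False OR False = False
G3 = G2 AND G1 = False AND False = False
G4 = G3 NOR G2 = False NOR False = True
G7 = x1 XOR G2 = False XOR False = False
G9 = x4 XOR G7 = False XOR False = False
G13 = G9 NOR x3 = False NOR True = False

G2 = False  G4 = True  G9 = False  G13 = False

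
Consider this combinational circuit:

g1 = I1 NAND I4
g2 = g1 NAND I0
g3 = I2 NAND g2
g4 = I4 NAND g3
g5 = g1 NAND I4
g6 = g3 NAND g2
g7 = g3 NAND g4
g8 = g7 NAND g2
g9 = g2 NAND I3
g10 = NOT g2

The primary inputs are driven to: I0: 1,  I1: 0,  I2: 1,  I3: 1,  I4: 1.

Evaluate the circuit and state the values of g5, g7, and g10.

g5 = 0; g7 = 1; g10 = 1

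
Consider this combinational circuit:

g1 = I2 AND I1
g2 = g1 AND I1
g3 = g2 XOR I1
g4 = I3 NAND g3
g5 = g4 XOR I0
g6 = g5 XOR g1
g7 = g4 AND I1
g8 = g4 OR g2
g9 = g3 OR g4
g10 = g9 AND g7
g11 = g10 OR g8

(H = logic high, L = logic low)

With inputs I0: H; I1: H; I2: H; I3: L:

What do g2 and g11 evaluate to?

g1 = I2 AND I1 = H AND H = H
g2 = g1 AND I1 = H AND H = H
g3 = g2 XOR I1 = H XOR H = L
g4 = I3 NAND g3 = L NAND L = H
g7 = g4 AND I1 = H AND H = H
g8 = g4 OR g2 = H OR H = H
g9 = g3 OR g4 = L OR H = H
g10 = g9 AND g7 = H AND H = H
g11 = g10 OR g8 = H OR H = H

g2 = H  g11 = H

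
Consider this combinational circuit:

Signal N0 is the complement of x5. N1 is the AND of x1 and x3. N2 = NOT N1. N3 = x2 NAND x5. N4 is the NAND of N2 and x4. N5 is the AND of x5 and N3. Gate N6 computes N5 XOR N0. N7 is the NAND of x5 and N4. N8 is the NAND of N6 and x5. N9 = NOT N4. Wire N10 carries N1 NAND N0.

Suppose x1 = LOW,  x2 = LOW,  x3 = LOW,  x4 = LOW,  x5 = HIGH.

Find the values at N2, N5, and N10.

N0 = NOT x5 = NOT HIGH = LOW
N1 = x1 AND x3 = LOW AND LOW = LOW
N2 = NOT N1 = NOT LOW = HIGH
N3 = x2 NAND x5 = LOW NAND HIGH = HIGH
N5 = x5 AND N3 = HIGH AND HIGH = HIGH
N10 = N1 NAND N0 = LOW NAND LOW = HIGH

N2 = HIGH; N5 = HIGH; N10 = HIGH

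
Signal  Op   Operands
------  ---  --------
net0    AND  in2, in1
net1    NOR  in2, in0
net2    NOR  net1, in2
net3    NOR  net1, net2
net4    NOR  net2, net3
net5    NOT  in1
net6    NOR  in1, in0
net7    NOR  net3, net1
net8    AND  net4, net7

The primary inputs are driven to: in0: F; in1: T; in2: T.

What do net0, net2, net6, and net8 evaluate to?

net0 = T  net2 = F  net6 = F  net8 = F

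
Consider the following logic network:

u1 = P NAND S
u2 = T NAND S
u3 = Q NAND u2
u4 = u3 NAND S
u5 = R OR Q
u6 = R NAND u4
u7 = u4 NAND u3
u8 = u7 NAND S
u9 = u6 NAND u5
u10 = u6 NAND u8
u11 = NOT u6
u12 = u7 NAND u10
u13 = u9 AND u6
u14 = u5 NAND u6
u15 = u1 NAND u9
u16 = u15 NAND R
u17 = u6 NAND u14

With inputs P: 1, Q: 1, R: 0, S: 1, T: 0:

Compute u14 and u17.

u14 = 0  u17 = 1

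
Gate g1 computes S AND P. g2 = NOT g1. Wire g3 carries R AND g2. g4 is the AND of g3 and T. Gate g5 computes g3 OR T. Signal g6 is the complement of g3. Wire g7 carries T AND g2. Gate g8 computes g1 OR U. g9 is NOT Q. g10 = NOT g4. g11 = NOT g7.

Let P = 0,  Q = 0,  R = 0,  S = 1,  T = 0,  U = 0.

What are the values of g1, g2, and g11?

g1 = 0  g2 = 1  g11 = 1

g1 = S AND P = 1 AND 0 = 0
g2 = NOT g1 = NOT 0 = 1
g7 = T AND g2 = 0 AND 1 = 0
g11 = NOT g7 = NOT 0 = 1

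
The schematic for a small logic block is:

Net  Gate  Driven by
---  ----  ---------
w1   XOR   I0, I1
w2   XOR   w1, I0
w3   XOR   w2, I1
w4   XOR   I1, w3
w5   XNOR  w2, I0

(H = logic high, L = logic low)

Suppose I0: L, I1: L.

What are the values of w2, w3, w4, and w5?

w1 = I0 XOR I1 = L XOR L = L
w2 = w1 XOR I0 = L XOR L = L
w3 = w2 XOR I1 = L XOR L = L
w4 = I1 XOR w3 = L XOR L = L
w5 = w2 XNOR I0 = L XNOR L = H

w2 = L, w3 = L, w4 = L, w5 = H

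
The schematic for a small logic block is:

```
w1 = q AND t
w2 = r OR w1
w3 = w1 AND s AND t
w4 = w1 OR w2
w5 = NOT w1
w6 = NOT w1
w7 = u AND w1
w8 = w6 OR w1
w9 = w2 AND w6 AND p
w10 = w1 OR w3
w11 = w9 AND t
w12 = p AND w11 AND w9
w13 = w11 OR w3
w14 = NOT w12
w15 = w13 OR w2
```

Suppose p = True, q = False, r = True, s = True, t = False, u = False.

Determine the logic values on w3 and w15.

w3 = False, w15 = True

w1 = q AND t = False AND False = False
w2 = r OR w1 = True OR False = True
w3 = w1 AND s AND t = False AND True AND False = False
w6 = NOT w1 = NOT False = True
w9 = w2 AND w6 AND p = True AND True AND True = True
w11 = w9 AND t = True AND False = False
w13 = w11 OR w3 = False OR False = False
w15 = w13 OR w2 = False OR True = True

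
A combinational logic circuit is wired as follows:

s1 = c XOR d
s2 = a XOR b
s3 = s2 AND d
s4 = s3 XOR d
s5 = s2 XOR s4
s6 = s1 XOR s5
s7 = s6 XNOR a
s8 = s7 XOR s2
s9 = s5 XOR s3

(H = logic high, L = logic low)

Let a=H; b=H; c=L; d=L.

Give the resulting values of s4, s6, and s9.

s1 = c XOR d = L XOR L = L
s2 = a XOR b = H XOR H = L
s3 = s2 AND d = L AND L = L
s4 = s3 XOR d = L XOR L = L
s5 = s2 XOR s4 = L XOR L = L
s6 = s1 XOR s5 = L XOR L = L
s9 = s5 XOR s3 = L XOR L = L

s4 = L; s6 = L; s9 = L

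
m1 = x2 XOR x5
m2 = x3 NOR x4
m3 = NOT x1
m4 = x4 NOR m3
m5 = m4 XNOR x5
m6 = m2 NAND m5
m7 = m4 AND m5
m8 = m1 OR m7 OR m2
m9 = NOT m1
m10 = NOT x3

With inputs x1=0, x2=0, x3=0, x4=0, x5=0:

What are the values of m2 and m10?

m2 = x3 NOR x4 = 0 NOR 0 = 1
m10 = NOT x3 = NOT 0 = 1

m2 = 1  m10 = 1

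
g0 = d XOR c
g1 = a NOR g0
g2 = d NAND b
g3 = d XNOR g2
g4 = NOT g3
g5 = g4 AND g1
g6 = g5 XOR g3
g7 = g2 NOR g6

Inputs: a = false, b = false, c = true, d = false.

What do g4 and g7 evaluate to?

g4 = true, g7 = false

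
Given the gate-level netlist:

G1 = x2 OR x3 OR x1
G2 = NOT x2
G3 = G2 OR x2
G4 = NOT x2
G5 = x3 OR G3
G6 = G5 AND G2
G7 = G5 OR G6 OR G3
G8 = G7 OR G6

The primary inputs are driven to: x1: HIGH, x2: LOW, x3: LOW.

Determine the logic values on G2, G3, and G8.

G2 = HIGH  G3 = HIGH  G8 = HIGH

G2 = NOT x2 = NOT LOW = HIGH
G3 = G2 OR x2 = HIGH OR LOW = HIGH
G5 = x3 OR G3 = LOW OR HIGH = HIGH
G6 = G5 AND G2 = HIGH AND HIGH = HIGH
G7 = G5 OR G6 OR G3 = HIGH OR HIGH OR HIGH = HIGH
G8 = G7 OR G6 = HIGH OR HIGH = HIGH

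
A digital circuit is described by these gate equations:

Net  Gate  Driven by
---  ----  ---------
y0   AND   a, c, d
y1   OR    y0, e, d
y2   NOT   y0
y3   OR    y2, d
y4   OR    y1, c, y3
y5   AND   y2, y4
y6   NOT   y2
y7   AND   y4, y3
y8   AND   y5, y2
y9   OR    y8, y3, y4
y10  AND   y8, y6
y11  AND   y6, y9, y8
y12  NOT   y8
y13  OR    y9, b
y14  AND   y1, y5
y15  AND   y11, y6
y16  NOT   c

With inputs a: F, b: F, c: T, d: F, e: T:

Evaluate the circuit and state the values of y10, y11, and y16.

y10 = F; y11 = F; y16 = F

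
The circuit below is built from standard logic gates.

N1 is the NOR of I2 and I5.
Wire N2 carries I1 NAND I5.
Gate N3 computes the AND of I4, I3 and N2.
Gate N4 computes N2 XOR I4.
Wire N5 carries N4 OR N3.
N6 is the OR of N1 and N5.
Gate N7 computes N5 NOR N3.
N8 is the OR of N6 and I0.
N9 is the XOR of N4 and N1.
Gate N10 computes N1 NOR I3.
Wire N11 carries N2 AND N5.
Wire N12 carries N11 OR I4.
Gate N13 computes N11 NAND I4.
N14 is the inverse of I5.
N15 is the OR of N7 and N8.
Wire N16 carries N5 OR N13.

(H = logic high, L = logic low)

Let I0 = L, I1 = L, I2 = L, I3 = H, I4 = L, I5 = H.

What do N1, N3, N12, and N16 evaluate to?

N1 = I2 NOR I5 = L NOR H = L
N2 = I1 NAND I5 = L NAND H = H
N3 = I4 AND I3 AND N2 = L AND H AND H = L
N4 = N2 XOR I4 = H XOR L = H
N5 = N4 OR N3 = H OR L = H
N11 = N2 AND N5 = H AND H = H
N12 = N11 OR I4 = H OR L = H
N13 = N11 NAND I4 = H NAND L = H
N16 = N5 OR N13 = H OR H = H

N1 = L; N3 = L; N12 = H; N16 = H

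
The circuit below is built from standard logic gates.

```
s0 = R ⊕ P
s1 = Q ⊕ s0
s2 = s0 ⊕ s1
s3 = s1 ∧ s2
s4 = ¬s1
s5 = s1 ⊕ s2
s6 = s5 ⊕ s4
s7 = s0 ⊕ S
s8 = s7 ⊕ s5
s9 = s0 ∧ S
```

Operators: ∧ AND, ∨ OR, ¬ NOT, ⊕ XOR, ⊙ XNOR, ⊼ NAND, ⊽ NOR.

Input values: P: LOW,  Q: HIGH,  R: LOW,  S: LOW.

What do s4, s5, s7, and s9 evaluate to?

s0 = R XOR P = LOW XOR LOW = LOW
s1 = Q XOR s0 = HIGH XOR LOW = HIGH
s2 = s0 XOR s1 = LOW XOR HIGH = HIGH
s4 = NOT s1 = NOT HIGH = LOW
s5 = s1 XOR s2 = HIGH XOR HIGH = LOW
s7 = s0 XOR S = LOW XOR LOW = LOW
s9 = s0 AND S = LOW AND LOW = LOW

s4 = LOW; s5 = LOW; s7 = LOW; s9 = LOW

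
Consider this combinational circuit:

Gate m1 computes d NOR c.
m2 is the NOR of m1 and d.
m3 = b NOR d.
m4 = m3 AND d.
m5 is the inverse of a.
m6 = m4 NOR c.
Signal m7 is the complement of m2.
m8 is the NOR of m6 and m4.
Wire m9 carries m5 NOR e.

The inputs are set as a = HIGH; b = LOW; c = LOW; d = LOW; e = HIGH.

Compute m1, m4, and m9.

m1 = HIGH; m4 = LOW; m9 = LOW

m1 = d NOR c = LOW NOR LOW = HIGH
m3 = b NOR d = LOW NOR LOW = HIGH
m4 = m3 AND d = HIGH AND LOW = LOW
m5 = NOT a = NOT HIGH = LOW
m9 = m5 NOR e = LOW NOR HIGH = LOW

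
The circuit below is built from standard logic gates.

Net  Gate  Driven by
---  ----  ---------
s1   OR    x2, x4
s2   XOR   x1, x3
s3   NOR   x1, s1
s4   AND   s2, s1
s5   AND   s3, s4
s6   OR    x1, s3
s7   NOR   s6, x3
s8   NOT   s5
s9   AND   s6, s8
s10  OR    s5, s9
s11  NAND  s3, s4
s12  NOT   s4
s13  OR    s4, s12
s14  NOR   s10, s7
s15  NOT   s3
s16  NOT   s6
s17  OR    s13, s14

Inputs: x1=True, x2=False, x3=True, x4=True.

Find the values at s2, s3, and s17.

s1 = x2 OR x4 = False OR True = True
s2 = x1 XOR x3 = True XOR True = False
s3 = x1 NOR s1 = True NOR True = False
s4 = s2 AND s1 = False AND True = False
s5 = s3 AND s4 = False AND False = False
s6 = x1 OR s3 = True OR False = True
s7 = s6 NOR x3 = True NOR True = False
s8 = NOT s5 = NOT False = True
s9 = s6 AND s8 = True AND True = True
s10 = s5 OR s9 = False OR True = True
s12 = NOT s4 = NOT False = True
s13 = s4 OR s12 = False OR True = True
s14 = s10 NOR s7 = True NOR False = False
s17 = s13 OR s14 = True OR False = True

s2 = False; s3 = False; s17 = True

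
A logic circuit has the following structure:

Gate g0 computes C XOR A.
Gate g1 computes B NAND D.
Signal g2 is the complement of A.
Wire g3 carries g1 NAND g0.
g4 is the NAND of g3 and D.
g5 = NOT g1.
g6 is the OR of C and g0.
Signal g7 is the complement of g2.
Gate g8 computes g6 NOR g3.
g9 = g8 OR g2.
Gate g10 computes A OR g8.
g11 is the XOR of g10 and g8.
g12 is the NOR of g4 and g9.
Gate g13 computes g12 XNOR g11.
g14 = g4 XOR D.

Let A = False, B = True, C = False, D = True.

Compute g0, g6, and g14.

g0 = False, g6 = False, g14 = True

g0 = C XOR A = False XOR False = False
g1 = B NAND D = True NAND True = False
g3 = g1 NAND g0 = False NAND False = True
g4 = g3 NAND D = True NAND True = False
g6 = C OR g0 = False OR False = False
g14 = g4 XOR D = False XOR True = True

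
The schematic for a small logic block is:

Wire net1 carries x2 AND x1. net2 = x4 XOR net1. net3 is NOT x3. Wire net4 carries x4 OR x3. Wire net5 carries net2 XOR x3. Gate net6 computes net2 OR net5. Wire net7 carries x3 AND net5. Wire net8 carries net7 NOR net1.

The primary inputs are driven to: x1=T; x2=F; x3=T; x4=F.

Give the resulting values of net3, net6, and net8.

net3 = F; net6 = T; net8 = F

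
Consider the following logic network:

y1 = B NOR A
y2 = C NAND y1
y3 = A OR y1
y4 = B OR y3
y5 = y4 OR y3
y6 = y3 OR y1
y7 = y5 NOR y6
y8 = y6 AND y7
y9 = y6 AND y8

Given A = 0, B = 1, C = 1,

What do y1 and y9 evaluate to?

y1 = 0, y9 = 0

y1 = B NOR A = 1 NOR 0 = 0
y3 = A OR y1 = 0 OR 0 = 0
y4 = B OR y3 = 1 OR 0 = 1
y5 = y4 OR y3 = 1 OR 0 = 1
y6 = y3 OR y1 = 0 OR 0 = 0
y7 = y5 NOR y6 = 1 NOR 0 = 0
y8 = y6 AND y7 = 0 AND 0 = 0
y9 = y6 AND y8 = 0 AND 0 = 0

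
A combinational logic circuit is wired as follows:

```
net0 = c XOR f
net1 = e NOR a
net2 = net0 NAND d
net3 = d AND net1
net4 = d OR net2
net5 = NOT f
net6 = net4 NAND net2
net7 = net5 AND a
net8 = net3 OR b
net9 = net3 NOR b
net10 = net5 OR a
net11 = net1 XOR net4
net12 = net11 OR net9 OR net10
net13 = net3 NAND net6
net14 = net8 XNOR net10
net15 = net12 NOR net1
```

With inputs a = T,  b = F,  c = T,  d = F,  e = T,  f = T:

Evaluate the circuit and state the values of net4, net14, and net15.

net4 = T; net14 = F; net15 = F

net0 = c XOR f = T XOR T = F
net1 = e NOR a = T NOR T = F
net2 = net0 NAND d = F NAND F = T
net3 = d AND net1 = F AND F = F
net4 = d OR net2 = F OR T = T
net5 = NOT f = NOT T = F
net8 = net3 OR b = F OR F = F
net9 = net3 NOR b = F NOR F = T
net10 = net5 OR a = F OR T = T
net11 = net1 XOR net4 = F XOR T = T
net12 = net11 OR net9 OR net10 = T OR T OR T = T
net14 = net8 XNOR net10 = F XNOR T = F
net15 = net12 NOR net1 = T NOR F = F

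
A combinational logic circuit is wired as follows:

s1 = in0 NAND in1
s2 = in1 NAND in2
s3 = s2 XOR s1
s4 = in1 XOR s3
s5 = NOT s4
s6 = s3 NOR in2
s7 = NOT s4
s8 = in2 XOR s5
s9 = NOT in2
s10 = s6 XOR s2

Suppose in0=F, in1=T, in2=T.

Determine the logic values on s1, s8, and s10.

s1 = in0 NAND in1 = F NAND T = T
s2 = in1 NAND in2 = T NAND T = F
s3 = s2 XOR s1 = F XOR T = T
s4 = in1 XOR s3 = T XOR T = F
s5 = NOT s4 = NOT F = T
s6 = s3 NOR in2 = T NOR T = F
s8 = in2 XOR s5 = T XOR T = F
s10 = s6 XOR s2 = F XOR F = F

s1 = T; s8 = F; s10 = F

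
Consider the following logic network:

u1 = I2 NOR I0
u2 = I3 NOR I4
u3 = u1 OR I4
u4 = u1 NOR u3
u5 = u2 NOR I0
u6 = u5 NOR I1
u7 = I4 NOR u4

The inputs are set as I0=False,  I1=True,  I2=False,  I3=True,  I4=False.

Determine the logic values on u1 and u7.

u1 = True, u7 = True

u1 = I2 NOR I0 = False NOR False = True
u3 = u1 OR I4 = True OR False = True
u4 = u1 NOR u3 = True NOR True = False
u7 = I4 NOR u4 = False NOR False = True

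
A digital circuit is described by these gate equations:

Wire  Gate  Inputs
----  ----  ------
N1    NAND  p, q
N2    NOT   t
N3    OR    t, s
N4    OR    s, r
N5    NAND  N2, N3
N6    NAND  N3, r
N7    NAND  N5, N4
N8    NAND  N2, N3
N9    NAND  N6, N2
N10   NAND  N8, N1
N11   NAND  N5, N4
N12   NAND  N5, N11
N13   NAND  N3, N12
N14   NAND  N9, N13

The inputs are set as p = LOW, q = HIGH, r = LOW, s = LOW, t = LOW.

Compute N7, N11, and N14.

N2 = NOT t = NOT LOW = HIGH
N3 = t OR s = LOW OR LOW = LOW
N4 = s OR r = LOW OR LOW = LOW
N5 = N2 NAND N3 = HIGH NAND LOW = HIGH
N6 = N3 NAND r = LOW NAND LOW = HIGH
N7 = N5 NAND N4 = HIGH NAND LOW = HIGH
N9 = N6 NAND N2 = HIGH NAND HIGH = LOW
N11 = N5 NAND N4 = HIGH NAND LOW = HIGH
N12 = N5 NAND N11 = HIGH NAND HIGH = LOW
N13 = N3 NAND N12 = LOW NAND LOW = HIGH
N14 = N9 NAND N13 = LOW NAND HIGH = HIGH

N7 = HIGH  N11 = HIGH  N14 = HIGH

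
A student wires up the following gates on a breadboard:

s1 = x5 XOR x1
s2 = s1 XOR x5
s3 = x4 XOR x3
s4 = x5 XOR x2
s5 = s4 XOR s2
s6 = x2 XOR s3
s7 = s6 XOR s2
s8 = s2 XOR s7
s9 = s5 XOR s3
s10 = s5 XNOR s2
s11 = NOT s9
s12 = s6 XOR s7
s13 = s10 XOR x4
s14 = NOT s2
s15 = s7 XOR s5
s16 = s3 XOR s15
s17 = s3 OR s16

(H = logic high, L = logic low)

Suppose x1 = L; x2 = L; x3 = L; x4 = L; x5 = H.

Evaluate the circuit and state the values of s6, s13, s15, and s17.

s6 = L  s13 = L  s15 = H  s17 = H

s1 = x5 XOR x1 = H XOR L = H
s2 = s1 XOR x5 = H XOR H = L
s3 = x4 XOR x3 = L XOR L = L
s4 = x5 XOR x2 = H XOR L = H
s5 = s4 XOR s2 = H XOR L = H
s6 = x2 XOR s3 = L XOR L = L
s7 = s6 XOR s2 = L XOR L = L
s10 = s5 XNOR s2 = H XNOR L = L
s13 = s10 XOR x4 = L XOR L = L
s15 = s7 XOR s5 = L XOR H = H
s16 = s3 XOR s15 = L XOR H = H
s17 = s3 OR s16 = L OR H = H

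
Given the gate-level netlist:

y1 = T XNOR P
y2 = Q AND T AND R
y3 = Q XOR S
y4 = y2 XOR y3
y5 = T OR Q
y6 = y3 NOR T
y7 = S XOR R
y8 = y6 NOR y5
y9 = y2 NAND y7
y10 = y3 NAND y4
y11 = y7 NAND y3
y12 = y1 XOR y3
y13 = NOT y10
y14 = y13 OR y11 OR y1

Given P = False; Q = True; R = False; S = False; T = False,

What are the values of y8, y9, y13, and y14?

y1 = T XNOR P = False XNOR False = True
y2 = Q AND T AND R = True AND False AND False = False
y3 = Q XOR S = True XOR False = True
y4 = y2 XOR y3 = False XOR True = True
y5 = T OR Q = False OR True = True
y6 = y3 NOR T = True NOR False = False
y7 = S XOR R = False XOR False = False
y8 = y6 NOR y5 = False NOR True = False
y9 = y2 NAND y7 = False NAND False = True
y10 = y3 NAND y4 = True NAND True = False
y11 = y7 NAND y3 = False NAND True = True
y13 = NOT y10 = NOT False = True
y14 = y13 OR y11 OR y1 = True OR True OR True = True

y8 = False, y9 = True, y13 = True, y14 = True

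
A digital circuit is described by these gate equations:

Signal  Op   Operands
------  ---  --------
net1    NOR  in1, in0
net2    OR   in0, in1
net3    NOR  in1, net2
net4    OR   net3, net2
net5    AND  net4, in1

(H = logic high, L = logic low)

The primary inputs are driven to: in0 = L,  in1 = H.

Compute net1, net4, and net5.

net1 = L  net4 = H  net5 = H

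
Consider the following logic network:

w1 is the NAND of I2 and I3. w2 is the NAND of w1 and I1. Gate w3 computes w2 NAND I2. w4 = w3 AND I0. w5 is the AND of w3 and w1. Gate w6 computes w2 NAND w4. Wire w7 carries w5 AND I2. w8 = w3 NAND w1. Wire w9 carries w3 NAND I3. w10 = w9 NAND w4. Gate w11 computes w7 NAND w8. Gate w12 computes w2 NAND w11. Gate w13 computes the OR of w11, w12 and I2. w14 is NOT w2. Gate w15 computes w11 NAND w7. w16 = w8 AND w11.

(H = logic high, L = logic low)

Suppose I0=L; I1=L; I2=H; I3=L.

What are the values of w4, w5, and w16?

w1 = I2 NAND I3 = H NAND L = H
w2 = w1 NAND I1 = H NAND L = H
w3 = w2 NAND I2 = H NAND H = L
w4 = w3 AND I0 = L AND L = L
w5 = w3 AND w1 = L AND H = L
w7 = w5 AND I2 = L AND H = L
w8 = w3 NAND w1 = L NAND H = H
w11 = w7 NAND w8 = L NAND H = H
w16 = w8 AND w11 = H AND H = H

w4 = L, w5 = L, w16 = H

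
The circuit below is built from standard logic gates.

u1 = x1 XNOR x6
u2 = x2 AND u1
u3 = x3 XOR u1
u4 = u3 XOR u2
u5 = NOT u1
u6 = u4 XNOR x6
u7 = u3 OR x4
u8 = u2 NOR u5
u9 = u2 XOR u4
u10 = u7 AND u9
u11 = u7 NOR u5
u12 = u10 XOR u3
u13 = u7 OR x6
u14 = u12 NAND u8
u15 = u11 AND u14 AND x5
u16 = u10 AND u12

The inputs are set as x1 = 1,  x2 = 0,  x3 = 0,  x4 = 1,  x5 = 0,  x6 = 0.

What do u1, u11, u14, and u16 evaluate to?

u1 = 0, u11 = 0, u14 = 1, u16 = 0

u1 = x1 XNOR x6 = 1 XNOR 0 = 0
u2 = x2 AND u1 = 0 AND 0 = 0
u3 = x3 XOR u1 = 0 XOR 0 = 0
u4 = u3 XOR u2 = 0 XOR 0 = 0
u5 = NOT u1 = NOT 0 = 1
u7 = u3 OR x4 = 0 OR 1 = 1
u8 = u2 NOR u5 = 0 NOR 1 = 0
u9 = u2 XOR u4 = 0 XOR 0 = 0
u10 = u7 AND u9 = 1 AND 0 = 0
u11 = u7 NOR u5 = 1 NOR 1 = 0
u12 = u10 XOR u3 = 0 XOR 0 = 0
u14 = u12 NAND u8 = 0 NAND 0 = 1
u16 = u10 AND u12 = 0 AND 0 = 0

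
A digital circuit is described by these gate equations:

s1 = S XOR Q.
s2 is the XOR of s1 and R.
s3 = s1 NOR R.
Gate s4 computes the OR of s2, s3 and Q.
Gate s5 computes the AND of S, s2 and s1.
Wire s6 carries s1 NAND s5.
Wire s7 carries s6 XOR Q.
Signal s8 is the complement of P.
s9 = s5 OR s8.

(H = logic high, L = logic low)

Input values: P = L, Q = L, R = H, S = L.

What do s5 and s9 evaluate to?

s5 = L, s9 = H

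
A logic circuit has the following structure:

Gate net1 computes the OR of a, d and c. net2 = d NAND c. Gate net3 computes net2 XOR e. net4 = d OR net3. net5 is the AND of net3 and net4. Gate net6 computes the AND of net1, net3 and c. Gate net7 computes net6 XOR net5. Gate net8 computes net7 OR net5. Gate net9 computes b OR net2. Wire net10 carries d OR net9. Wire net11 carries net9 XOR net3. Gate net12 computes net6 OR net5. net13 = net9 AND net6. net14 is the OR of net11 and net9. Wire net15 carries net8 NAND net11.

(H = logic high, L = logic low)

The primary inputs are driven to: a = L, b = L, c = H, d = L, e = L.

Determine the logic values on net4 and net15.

net4 = H, net15 = H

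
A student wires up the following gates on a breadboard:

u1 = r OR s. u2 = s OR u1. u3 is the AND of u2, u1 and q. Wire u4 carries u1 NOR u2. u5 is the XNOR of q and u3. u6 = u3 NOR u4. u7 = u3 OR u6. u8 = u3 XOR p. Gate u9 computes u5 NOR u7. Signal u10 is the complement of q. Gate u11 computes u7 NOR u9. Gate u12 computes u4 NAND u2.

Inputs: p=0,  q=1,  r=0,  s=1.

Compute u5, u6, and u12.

u5 = 1, u6 = 0, u12 = 1

u1 = r OR s = 0 OR 1 = 1
u2 = s OR u1 = 1 OR 1 = 1
u3 = u2 AND u1 AND q = 1 AND 1 AND 1 = 1
u4 = u1 NOR u2 = 1 NOR 1 = 0
u5 = q XNOR u3 = 1 XNOR 1 = 1
u6 = u3 NOR u4 = 1 NOR 0 = 0
u12 = u4 NAND u2 = 0 NAND 1 = 1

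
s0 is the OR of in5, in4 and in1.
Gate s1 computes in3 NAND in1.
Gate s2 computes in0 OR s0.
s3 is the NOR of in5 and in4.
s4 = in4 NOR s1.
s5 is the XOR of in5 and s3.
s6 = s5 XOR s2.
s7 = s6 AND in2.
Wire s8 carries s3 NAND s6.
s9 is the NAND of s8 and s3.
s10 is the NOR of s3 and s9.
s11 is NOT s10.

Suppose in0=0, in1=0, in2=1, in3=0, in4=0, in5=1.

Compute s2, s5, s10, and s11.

s2 = 1, s5 = 1, s10 = 0, s11 = 1

s0 = in5 OR in4 OR in1 = 1 OR 0 OR 0 = 1
s2 = in0 OR s0 = 0 OR 1 = 1
s3 = in5 NOR in4 = 1 NOR 0 = 0
s5 = in5 XOR s3 = 1 XOR 0 = 1
s6 = s5 XOR s2 = 1 XOR 1 = 0
s8 = s3 NAND s6 = 0 NAND 0 = 1
s9 = s8 NAND s3 = 1 NAND 0 = 1
s10 = s3 NOR s9 = 0 NOR 1 = 0
s11 = NOT s10 = NOT 0 = 1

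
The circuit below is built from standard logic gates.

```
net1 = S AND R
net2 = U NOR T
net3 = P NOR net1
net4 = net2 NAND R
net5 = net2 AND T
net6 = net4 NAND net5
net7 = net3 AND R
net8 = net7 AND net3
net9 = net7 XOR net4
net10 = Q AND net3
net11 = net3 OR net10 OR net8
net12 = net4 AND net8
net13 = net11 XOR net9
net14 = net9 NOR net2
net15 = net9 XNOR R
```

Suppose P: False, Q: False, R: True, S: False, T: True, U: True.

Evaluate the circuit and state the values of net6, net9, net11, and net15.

net1 = S AND R = False AND True = False
net2 = U NOR T = True NOR True = False
net3 = P NOR net1 = False NOR False = True
net4 = net2 NAND R = False NAND True = True
net5 = net2 AND T = False AND True = False
net6 = net4 NAND net5 = True NAND False = True
net7 = net3 AND R = True AND True = True
net8 = net7 AND net3 = True AND True = True
net9 = net7 XOR net4 = True XOR True = False
net10 = Q AND net3 = False AND True = False
net11 = net3 OR net10 OR net8 = True OR False OR True = True
net15 = net9 XNOR R = False XNOR True = False

net6 = True; net9 = False; net11 = True; net15 = False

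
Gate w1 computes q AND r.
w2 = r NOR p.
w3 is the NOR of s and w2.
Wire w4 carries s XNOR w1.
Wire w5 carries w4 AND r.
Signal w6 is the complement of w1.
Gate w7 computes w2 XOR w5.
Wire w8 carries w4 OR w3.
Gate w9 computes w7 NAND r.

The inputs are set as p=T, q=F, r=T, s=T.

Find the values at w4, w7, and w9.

w1 = q AND r = F AND T = F
w2 = r NOR p = T NOR T = F
w4 = s XNOR w1 = T XNOR F = F
w5 = w4 AND r = F AND T = F
w7 = w2 XOR w5 = F XOR F = F
w9 = w7 NAND r = F NAND T = T

w4 = F  w7 = F  w9 = T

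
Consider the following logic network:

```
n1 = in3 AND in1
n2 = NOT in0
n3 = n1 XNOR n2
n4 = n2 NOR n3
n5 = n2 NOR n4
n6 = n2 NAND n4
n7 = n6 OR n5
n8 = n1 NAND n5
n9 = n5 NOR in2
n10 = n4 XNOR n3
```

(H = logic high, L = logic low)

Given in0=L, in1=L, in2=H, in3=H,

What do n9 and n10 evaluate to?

n1 = in3 AND in1 = H AND L = L
n2 = NOT in0 = NOT L = H
n3 = n1 XNOR n2 = L XNOR H = L
n4 = n2 NOR n3 = H NOR L = L
n5 = n2 NOR n4 = H NOR L = L
n9 = n5 NOR in2 = L NOR H = L
n10 = n4 XNOR n3 = L XNOR L = H

n9 = L, n10 = H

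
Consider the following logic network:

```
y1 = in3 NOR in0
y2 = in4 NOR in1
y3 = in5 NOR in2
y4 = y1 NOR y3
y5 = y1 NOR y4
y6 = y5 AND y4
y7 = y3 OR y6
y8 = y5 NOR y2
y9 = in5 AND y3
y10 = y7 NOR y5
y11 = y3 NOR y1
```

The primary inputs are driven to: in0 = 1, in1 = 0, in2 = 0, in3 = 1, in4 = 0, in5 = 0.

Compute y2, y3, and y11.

y1 = in3 NOR in0 = 1 NOR 1 = 0
y2 = in4 NOR in1 = 0 NOR 0 = 1
y3 = in5 NOR in2 = 0 NOR 0 = 1
y11 = y3 NOR y1 = 1 NOR 0 = 0

y2 = 1; y3 = 1; y11 = 0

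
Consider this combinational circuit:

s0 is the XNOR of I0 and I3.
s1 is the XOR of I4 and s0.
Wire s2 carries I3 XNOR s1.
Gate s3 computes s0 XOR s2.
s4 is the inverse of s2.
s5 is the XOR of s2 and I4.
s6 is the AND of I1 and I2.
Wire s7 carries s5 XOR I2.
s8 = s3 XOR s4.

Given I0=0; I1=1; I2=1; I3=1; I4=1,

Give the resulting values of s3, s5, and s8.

s3 = 1; s5 = 0; s8 = 1

s0 = I0 XNOR I3 = 0 XNOR 1 = 0
s1 = I4 XOR s0 = 1 XOR 0 = 1
s2 = I3 XNOR s1 = 1 XNOR 1 = 1
s3 = s0 XOR s2 = 0 XOR 1 = 1
s4 = NOT s2 = NOT 1 = 0
s5 = s2 XOR I4 = 1 XOR 1 = 0
s8 = s3 XOR s4 = 1 XOR 0 = 1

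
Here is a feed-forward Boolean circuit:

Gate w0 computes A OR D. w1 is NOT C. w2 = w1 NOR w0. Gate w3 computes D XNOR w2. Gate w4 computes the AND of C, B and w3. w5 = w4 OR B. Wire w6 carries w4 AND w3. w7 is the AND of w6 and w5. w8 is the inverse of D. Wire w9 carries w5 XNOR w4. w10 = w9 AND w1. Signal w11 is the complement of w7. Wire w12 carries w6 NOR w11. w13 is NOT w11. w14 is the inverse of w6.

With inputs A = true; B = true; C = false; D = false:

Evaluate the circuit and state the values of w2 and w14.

w0 = A OR D = true OR false = true
w1 = NOT C = NOT false = true
w2 = w1 NOR w0 = true NOR true = false
w3 = D XNOR w2 = false XNOR false = true
w4 = C AND B AND w3 = false AND true AND true = false
w6 = w4 AND w3 = false AND true = false
w14 = NOT w6 = NOT false = true

w2 = false  w14 = true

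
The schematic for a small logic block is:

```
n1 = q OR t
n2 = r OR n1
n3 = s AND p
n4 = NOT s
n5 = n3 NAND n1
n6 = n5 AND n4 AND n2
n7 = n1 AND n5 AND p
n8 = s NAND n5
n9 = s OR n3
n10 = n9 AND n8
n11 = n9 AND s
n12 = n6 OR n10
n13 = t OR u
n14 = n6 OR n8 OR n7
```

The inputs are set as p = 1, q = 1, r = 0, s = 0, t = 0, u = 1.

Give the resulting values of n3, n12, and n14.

n3 = 0, n12 = 1, n14 = 1

n1 = q OR t = 1 OR 0 = 1
n2 = r OR n1 = 0 OR 1 = 1
n3 = s AND p = 0 AND 1 = 0
n4 = NOT s = NOT 0 = 1
n5 = n3 NAND n1 = 0 NAND 1 = 1
n6 = n5 AND n4 AND n2 = 1 AND 1 AND 1 = 1
n7 = n1 AND n5 AND p = 1 AND 1 AND 1 = 1
n8 = s NAND n5 = 0 NAND 1 = 1
n9 = s OR n3 = 0 OR 0 = 0
n10 = n9 AND n8 = 0 AND 1 = 0
n12 = n6 OR n10 = 1 OR 0 = 1
n14 = n6 OR n8 OR n7 = 1 OR 1 OR 1 = 1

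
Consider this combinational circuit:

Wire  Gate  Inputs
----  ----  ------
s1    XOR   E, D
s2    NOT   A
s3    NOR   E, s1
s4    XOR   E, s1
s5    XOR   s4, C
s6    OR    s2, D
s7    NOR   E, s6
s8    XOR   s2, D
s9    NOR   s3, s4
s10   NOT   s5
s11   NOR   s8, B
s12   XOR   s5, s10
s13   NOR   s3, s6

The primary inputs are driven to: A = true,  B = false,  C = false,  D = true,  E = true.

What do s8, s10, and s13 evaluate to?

s8 = true, s10 = false, s13 = false

s1 = E XOR D = true XOR true = false
s2 = NOT A = NOT true = false
s3 = E NOR s1 = true NOR false = false
s4 = E XOR s1 = true XOR false = true
s5 = s4 XOR C = true XOR false = true
s6 = s2 OR D = false OR true = true
s8 = s2 XOR D = false XOR true = true
s10 = NOT s5 = NOT true = false
s13 = s3 NOR s6 = false NOR true = false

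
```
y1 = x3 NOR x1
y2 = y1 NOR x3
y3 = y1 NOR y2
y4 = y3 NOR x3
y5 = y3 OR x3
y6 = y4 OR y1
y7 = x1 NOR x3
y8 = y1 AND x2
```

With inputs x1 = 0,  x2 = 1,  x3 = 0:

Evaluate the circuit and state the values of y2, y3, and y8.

y2 = 0, y3 = 0, y8 = 1

y1 = x3 NOR x1 = 0 NOR 0 = 1
y2 = y1 NOR x3 = 1 NOR 0 = 0
y3 = y1 NOR y2 = 1 NOR 0 = 0
y8 = y1 AND x2 = 1 AND 1 = 1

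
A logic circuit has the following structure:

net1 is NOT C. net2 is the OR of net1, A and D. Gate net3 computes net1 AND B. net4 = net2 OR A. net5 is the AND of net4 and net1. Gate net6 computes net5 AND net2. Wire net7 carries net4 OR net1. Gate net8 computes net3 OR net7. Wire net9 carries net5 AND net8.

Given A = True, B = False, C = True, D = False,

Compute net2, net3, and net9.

net1 = NOT C = NOT True = False
net2 = net1 OR A OR D = False OR True OR False = True
net3 = net1 AND B = False AND False = False
net4 = net2 OR A = True OR True = True
net5 = net4 AND net1 = True AND False = False
net7 = net4 OR net1 = True OR False = True
net8 = net3 OR net7 = False OR True = True
net9 = net5 AND net8 = False AND True = False

net2 = True, net3 = False, net9 = False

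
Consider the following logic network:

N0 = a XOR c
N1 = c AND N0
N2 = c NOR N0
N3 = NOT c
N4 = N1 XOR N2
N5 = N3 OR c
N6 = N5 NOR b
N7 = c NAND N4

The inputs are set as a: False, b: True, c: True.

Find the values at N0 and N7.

N0 = True  N7 = False

N0 = a XOR c = False XOR True = True
N1 = c AND N0 = True AND True = True
N2 = c NOR N0 = True NOR True = False
N4 = N1 XOR N2 = True XOR False = True
N7 = c NAND N4 = True NAND True = False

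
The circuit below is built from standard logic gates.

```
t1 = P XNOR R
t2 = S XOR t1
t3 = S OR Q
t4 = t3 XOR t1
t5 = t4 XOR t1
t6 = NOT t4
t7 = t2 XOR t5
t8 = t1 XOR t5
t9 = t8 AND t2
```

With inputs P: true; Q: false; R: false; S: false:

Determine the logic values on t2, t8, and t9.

t1 = P XNOR R = true XNOR false = false
t2 = S XOR t1 = false XOR false = false
t3 = S OR Q = false OR false = false
t4 = t3 XOR t1 = false XOR false = false
t5 = t4 XOR t1 = false XOR false = false
t8 = t1 XOR t5 = false XOR false = false
t9 = t8 AND t2 = false AND false = false

t2 = false, t8 = false, t9 = false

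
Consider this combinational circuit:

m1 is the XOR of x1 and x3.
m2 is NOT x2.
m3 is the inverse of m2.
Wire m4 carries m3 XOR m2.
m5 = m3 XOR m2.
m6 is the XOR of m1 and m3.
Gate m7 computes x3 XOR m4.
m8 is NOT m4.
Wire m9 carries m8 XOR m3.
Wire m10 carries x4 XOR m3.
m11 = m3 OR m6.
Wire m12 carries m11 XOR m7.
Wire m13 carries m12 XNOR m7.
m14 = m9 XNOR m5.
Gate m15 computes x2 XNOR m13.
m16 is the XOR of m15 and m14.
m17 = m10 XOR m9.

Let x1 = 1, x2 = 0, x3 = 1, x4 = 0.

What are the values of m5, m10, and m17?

m2 = NOT x2 = NOT 0 = 1
m3 = NOT m2 = NOT 1 = 0
m4 = m3 XOR m2 = 0 XOR 1 = 1
m5 = m3 XOR m2 = 0 XOR 1 = 1
m8 = NOT m4 = NOT 1 = 0
m9 = m8 XOR m3 = 0 XOR 0 = 0
m10 = x4 XOR m3 = 0 XOR 0 = 0
m17 = m10 XOR m9 = 0 XOR 0 = 0

m5 = 1, m10 = 0, m17 = 0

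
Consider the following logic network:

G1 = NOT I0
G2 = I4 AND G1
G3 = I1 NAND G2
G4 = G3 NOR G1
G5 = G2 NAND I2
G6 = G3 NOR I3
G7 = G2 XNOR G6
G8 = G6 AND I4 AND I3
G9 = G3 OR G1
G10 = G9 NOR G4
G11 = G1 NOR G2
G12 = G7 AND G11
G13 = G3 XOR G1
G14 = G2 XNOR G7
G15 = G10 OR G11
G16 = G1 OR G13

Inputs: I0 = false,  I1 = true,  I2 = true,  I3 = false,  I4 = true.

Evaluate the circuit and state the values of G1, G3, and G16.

G1 = true; G3 = false; G16 = true

G1 = NOT I0 = NOT false = true
G2 = I4 AND G1 = true AND true = true
G3 = I1 NAND G2 = true NAND true = false
G13 = G3 XOR G1 = false XOR true = true
G16 = G1 OR G13 = true OR true = true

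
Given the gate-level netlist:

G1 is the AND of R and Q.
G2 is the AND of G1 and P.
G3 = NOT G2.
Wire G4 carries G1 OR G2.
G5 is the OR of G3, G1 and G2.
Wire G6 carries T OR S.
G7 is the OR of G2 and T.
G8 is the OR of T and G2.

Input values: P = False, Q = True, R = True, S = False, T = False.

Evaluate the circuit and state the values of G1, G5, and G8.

G1 = True; G5 = True; G8 = False

G1 = R AND Q = True AND True = True
G2 = G1 AND P = True AND False = False
G3 = NOT G2 = NOT False = True
G5 = G3 OR G1 OR G2 = True OR True OR False = True
G8 = T OR G2 = False OR False = False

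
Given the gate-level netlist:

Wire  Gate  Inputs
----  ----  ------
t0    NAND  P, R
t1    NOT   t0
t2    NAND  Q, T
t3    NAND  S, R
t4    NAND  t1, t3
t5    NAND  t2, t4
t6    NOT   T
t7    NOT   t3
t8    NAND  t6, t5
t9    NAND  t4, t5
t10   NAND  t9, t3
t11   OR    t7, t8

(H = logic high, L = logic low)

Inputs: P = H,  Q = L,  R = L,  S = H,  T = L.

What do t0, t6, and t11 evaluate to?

t0 = H, t6 = H, t11 = H

t0 = P NAND R = H NAND L = H
t1 = NOT t0 = NOT H = L
t2 = Q NAND T = L NAND L = H
t3 = S NAND R = H NAND L = H
t4 = t1 NAND t3 = L NAND H = H
t5 = t2 NAND t4 = H NAND H = L
t6 = NOT T = NOT L = H
t7 = NOT t3 = NOT H = L
t8 = t6 NAND t5 = H NAND L = H
t11 = t7 OR t8 = L OR H = H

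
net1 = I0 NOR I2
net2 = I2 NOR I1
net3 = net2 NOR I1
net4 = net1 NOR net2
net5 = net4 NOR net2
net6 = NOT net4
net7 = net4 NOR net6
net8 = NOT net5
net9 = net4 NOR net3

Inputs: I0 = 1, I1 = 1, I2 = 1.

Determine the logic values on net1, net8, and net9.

net1 = 0, net8 = 1, net9 = 0

net1 = I0 NOR I2 = 1 NOR 1 = 0
net2 = I2 NOR I1 = 1 NOR 1 = 0
net3 = net2 NOR I1 = 0 NOR 1 = 0
net4 = net1 NOR net2 = 0 NOR 0 = 1
net5 = net4 NOR net2 = 1 NOR 0 = 0
net8 = NOT net5 = NOT 0 = 1
net9 = net4 NOR net3 = 1 NOR 0 = 0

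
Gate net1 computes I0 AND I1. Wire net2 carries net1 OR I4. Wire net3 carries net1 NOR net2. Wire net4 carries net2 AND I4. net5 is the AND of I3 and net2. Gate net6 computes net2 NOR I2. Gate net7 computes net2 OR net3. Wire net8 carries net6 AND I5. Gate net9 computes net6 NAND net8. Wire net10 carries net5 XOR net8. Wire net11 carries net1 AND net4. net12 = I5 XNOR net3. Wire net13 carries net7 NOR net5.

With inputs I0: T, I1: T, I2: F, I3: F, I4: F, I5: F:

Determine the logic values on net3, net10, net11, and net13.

net3 = F, net10 = F, net11 = F, net13 = F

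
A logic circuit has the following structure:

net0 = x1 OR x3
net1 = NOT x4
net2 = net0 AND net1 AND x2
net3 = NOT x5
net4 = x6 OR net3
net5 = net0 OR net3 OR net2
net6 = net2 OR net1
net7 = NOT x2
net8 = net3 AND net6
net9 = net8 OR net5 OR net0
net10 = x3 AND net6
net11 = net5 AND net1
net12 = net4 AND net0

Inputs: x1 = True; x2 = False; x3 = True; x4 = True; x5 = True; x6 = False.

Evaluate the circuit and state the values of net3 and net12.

net3 = False, net12 = False

net0 = x1 OR x3 = True OR True = True
net3 = NOT x5 = NOT True = False
net4 = x6 OR net3 = False OR False = False
net12 = net4 AND net0 = False AND True = False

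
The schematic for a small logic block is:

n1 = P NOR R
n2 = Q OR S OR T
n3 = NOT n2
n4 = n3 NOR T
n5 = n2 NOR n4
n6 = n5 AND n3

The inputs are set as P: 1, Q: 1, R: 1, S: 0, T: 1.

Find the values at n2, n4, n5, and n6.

n2 = 1, n4 = 0, n5 = 0, n6 = 0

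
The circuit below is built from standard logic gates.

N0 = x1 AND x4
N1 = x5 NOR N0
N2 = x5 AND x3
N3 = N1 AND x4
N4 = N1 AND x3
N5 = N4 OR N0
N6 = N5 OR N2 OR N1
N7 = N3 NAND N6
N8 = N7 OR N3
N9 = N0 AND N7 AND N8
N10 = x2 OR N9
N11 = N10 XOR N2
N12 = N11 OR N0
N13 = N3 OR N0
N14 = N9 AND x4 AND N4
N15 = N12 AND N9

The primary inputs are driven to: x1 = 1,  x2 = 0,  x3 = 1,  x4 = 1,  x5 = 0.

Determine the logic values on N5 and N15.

N0 = x1 AND x4 = 1 AND 1 = 1
N1 = x5 NOR N0 = 0 NOR 1 = 0
N2 = x5 AND x3 = 0 AND 1 = 0
N3 = N1 AND x4 = 0 AND 1 = 0
N4 = N1 AND x3 = 0 AND 1 = 0
N5 = N4 OR N0 = 0 OR 1 = 1
N6 = N5 OR N2 OR N1 = 1 OR 0 OR 0 = 1
N7 = N3 NAND N6 = 0 NAND 1 = 1
N8 = N7 OR N3 = 1 OR 0 = 1
N9 = N0 AND N7 AND N8 = 1 AND 1 AND 1 = 1
N10 = x2 OR N9 = 0 OR 1 = 1
N11 = N10 XOR N2 = 1 XOR 0 = 1
N12 = N11 OR N0 = 1 OR 1 = 1
N15 = N12 AND N9 = 1 AND 1 = 1

N5 = 1, N15 = 1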